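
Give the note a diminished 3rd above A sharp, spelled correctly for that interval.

A up a major third is C#, so the target letter is C.
From A#, a diminished third is 2 semitones up: C.

C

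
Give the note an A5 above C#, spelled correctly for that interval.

A fifth above C lands on the letter G.
An augmented fifth spans 8 semitones, so C# moves to pitch class 9. On the letter G that is G##.

G##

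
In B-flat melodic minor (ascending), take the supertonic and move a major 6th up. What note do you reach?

A

The supertonic of Bb melodic minor (ascending) is C.
A major sixth (9 semitones) above C lands on the letter A, giving A.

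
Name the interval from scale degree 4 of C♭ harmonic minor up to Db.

major sixth

Scale degree 4 of Cb harmonic minor is Fb.
Fb up to Db: letters F→D make it a sixth; 9 semitones makes it major.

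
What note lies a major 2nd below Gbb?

Fbb

A second below G lands on the letter F.
A major second spans 2 semitones, so Gbb moves to pitch class 3. On the letter F that is Fbb.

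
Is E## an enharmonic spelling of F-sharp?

Yes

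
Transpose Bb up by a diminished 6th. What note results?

B up a major sixth is G#, so the target letter is G.
From Bb, a diminished sixth is 7 semitones up: Gbb.

Gbb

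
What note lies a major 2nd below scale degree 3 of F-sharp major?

G#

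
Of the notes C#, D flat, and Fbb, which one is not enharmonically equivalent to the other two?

In 12-tone equal temperament, enharmonic equivalents share a pitch class. C# is pitch class 1; Db is pitch class 1; Fbb is pitch class 3.
C# and Db share pitch class 1, while Fbb is pitch class 3.

Fbb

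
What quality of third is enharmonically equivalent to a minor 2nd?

doubly diminished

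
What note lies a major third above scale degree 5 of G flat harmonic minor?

Scale degree 5 of Gb harmonic minor is Db.
A major third (4 semitones) above Db lands on the letter F, giving F.

F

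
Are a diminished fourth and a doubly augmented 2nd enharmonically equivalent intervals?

Yes

A diminished fourth spans 4 semitones; a doubly augmented second spans 4.
They are enharmonically equivalent.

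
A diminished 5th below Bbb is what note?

B down a perfect fifth is E, so the target letter is E.
From Bbb, a diminished fifth is 6 semitones down: Eb.

Eb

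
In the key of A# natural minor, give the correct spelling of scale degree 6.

F#

The A# natural minor scale runs A# B# C# D# E# F# G#.
Degree 6 is F#.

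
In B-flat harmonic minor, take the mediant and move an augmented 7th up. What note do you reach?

C#

The mediant of Bb harmonic minor is Db.
An augmented seventh (12 semitones) above Db lands on the letter C, giving C#.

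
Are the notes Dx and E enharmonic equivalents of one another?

Yes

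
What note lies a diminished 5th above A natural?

Eb

A up a perfect fifth is E, so the target letter is E.
From A, a diminished fifth is 6 semitones up: Eb.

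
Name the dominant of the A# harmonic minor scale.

The A# harmonic minor scale runs A# B# C# D# E# F# G##.
Degree 5 is E#.

E#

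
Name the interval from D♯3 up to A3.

diminished fifth

The letter names run D→A, a span of 4 letter steps, so the interval is some kind of fifth.
D# to A is 6 semitones. A perfect fifth is 7, so 6 makes it diminished.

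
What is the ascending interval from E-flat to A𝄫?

diminished fourth

Counting letters E–F–G–A gives a fourth.
Eb→Abb = 4 semitones, 1 narrower than the perfect fourth (5), so diminished.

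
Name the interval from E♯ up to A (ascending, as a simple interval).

diminished fourth

Counting letters E–F–G–A gives a fourth.
E#→A = 4 semitones, 1 narrower than the perfect fourth (5), so diminished.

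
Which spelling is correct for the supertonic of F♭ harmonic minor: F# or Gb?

Each scale degree takes a distinct letter name. Degree 2 of a scale on F must use the letter G.
Gb and F# are enharmonically the same pitch, but only Gb uses the letter G, so it is the correct spelling here.

Gb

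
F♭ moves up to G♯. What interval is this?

doubly augmented second

The letter names run F→G, a span of 1 letter step, so the interval is some kind of second.
Fb to G# is 4 semitones. A major second is 2, so 4 makes it doubly augmented.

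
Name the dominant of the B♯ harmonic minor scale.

F##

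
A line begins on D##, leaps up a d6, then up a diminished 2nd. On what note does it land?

Cb

A diminished sixth up from D## is B (letter B, 7 semitones up).
A diminished second up from B is Cb (letter C, 0 semitones up).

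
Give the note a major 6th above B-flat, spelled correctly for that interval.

G

B up a major sixth is G#, so the target letter is G.
From Bb, a major sixth is 9 semitones up: G.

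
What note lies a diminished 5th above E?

Bb

A fifth above E lands on the letter B.
A diminished fifth spans 6 semitones, so E moves to pitch class 10. On the letter B that is Bb.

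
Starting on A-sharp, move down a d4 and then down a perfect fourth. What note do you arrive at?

A diminished fourth down from A# is E## (letter E, 4 semitones down).
A perfect fourth down from E## is B## (letter B, 5 semitones down).

B##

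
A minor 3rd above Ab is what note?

A third above A lands on the letter C.
A minor third spans 3 semitones, so Ab moves to pitch class 11. On the letter C that is Cb.

Cb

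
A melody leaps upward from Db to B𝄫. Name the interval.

minor sixth

Counting letters D–E–F–G–A–B gives a sixth.
Db→Bbb = 8 semitones, 1 narrower than the major sixth (9), so minor.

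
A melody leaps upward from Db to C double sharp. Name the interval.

doubly augmented seventh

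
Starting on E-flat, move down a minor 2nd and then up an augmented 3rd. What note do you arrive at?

F##

A minor second down from Eb is D (letter D, 1 semitone down).
An augmented third up from D is F## (letter F, 5 semitones up).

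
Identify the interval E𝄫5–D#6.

Counting letters E–F–G–A–B–C–D gives a seventh.
Ebb→D# = 13 semitones, 2 wider than the major seventh (11), so doubly augmented.

doubly augmented seventh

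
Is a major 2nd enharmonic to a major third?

No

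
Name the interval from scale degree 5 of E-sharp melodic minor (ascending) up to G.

diminished sixth

Scale degree 5 of E# melodic minor (ascending) is B#.
B# up to G: letters B→G make it a sixth; 7 semitones makes it diminished.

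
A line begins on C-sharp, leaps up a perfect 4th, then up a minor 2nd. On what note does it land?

A perfect fourth up from C# is F# (letter F, 5 semitones up).
A minor second up from F# is G (letter G, 1 semitone up).

G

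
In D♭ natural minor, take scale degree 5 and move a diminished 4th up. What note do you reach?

Dbb

Scale degree 5 of Db natural minor is Ab.
A diminished fourth (4 semitones) above Ab lands on the letter D, giving Dbb.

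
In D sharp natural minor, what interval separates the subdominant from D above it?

diminished fifth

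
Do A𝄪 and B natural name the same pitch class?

Yes

A## = pitch class 11 and B = pitch class 11 — the same pitch class, so they are enharmonic equivalents.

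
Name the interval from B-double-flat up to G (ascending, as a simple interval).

Counting letters B–C–D–E–F–G gives a sixth.
Bbb→G = 10 semitones, 1 wider than the major sixth (9), so augmented.

augmented sixth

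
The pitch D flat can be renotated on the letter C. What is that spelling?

C#

Db is pitch class 1. The letter C alone is pitch class 0.
To reach pitch class 1 from C requires an offset of +1 semitone, i.e. sharp: C#.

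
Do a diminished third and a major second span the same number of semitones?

Yes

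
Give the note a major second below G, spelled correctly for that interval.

G down a major second is F, so the target letter is F.
From G, a major second is 2 semitones down: F.

F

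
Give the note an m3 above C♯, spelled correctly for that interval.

A third above C lands on the letter E.
A minor third spans 3 semitones, so C# moves to pitch class 4. On the letter E that is E.

E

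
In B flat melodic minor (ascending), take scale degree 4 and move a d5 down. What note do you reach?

A

Scale degree 4 of Bb melodic minor (ascending) is Eb.
A diminished fifth (6 semitones) below Eb lands on the letter A, giving A.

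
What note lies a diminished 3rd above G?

G up a major third is B, so the target letter is B.
From G, a diminished third is 2 semitones up: Bbb.

Bbb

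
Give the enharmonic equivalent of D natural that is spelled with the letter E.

Ebb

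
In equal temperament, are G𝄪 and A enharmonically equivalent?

Yes

G## = pitch class 9 and A = pitch class 9 — the same pitch class, so they are enharmonic equivalents.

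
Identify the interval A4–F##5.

augmented sixth

The letter names run A→F, a span of 5 letter steps, so the interval is some kind of sixth.
A to F## is 10 semitones. A major sixth is 9, so 10 makes it augmented.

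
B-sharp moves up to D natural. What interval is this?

diminished third

Counting letters B–C–D gives a third.
B#→D = 2 semitones, 2 narrower than the major third (4), so diminished.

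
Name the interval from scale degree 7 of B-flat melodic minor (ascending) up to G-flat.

Scale degree 7 of Bb melodic minor (ascending) is A.
A up to Gb: letters A→G make it a seventh; 9 semitones makes it diminished.

diminished seventh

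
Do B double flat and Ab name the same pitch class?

No

Bbb is pitch class 9; Ab is pitch class 8.
The pitch classes differ (9 vs. 8), so they are not enharmonic equivalents.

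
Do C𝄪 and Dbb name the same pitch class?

No

C## is pitch class 2; Dbb is pitch class 0.
The pitch classes differ (2 vs. 0), so they are not enharmonic equivalents.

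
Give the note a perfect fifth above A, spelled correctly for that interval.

E

A up a perfect fifth is E, so the target letter is E.
From A, a perfect fifth is 7 semitones up: E.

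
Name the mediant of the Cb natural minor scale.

Ebb

The Cb natural minor scale runs Cb Db Ebb Fb Gb Abb Bbb.
Degree 3 is Ebb.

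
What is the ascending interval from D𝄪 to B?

Counting letters D–E–F–G–A–B gives a sixth.
D##→B = 7 semitones, 2 narrower than the major sixth (9), so diminished.

diminished sixth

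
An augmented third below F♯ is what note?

Db

A third below F lands on the letter D.
An augmented third spans 5 semitones, so F# moves to pitch class 1. On the letter D that is Db.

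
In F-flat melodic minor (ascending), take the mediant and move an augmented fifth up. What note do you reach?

Eb

The mediant of Fb melodic minor (ascending) is Abb.
An augmented fifth (8 semitones) above Abb lands on the letter E, giving Eb.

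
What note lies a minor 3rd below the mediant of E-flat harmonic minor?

Eb

The mediant of Eb harmonic minor is Gb.
A minor third (3 semitones) below Gb lands on the letter E, giving Eb.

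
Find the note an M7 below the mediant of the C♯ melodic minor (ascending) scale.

F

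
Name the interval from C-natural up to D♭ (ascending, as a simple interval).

The letter names run C→D, a span of 1 letter step, so the interval is some kind of second.
C to Db is 1 semitone. A major second is 2, so 1 makes it minor.

minor second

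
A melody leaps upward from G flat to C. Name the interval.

The letter names run G→C, a span of 3 letter steps, so the interval is some kind of fourth.
Gb to C is 6 semitones. A perfect fourth is 5, so 6 makes it augmented.

augmented fourth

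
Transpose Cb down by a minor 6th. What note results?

A sixth below C lands on the letter E.
A minor sixth spans 8 semitones, so Cb moves to pitch class 3. On the letter E that is Eb.

Eb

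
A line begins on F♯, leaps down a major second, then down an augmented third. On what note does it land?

A major second down from F# is E (letter E, 2 semitones down).
An augmented third down from E is Cb (letter C, 5 semitones down).

Cb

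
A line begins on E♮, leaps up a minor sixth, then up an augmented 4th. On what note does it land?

A minor sixth up from E is C (letter C, 8 semitones up).
An augmented fourth up from C is F# (letter F, 6 semitones up).

F#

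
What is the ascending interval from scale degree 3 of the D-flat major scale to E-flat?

minor seventh

Scale degree 3 of Db major is F.
F up to Eb: letters F→E make it a seventh; 10 semitones makes it minor.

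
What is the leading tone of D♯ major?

C##

The D# major scale runs D# E# F## G# A# B# C##.
Degree 7 is C##.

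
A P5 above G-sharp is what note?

D#

A fifth above G lands on the letter D.
A perfect fifth spans 7 semitones, so G# moves to pitch class 3. On the letter D that is D#.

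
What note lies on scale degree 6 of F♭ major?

Db

Degree 6 takes the letter 5 steps above F, which is D.
In major, degree 6 sits 9 semitones above the tonic. Fb + 9 semitones is pitch class 1, spelled on D as Db.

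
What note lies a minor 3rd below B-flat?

B down a major third is G, so the target letter is G.
From Bb, a minor third is 3 semitones down: G.

G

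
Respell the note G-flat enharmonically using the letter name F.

F#

Gb is pitch class 6. The letter F alone is pitch class 5.
To reach pitch class 6 from F requires an offset of +1 semitone, i.e. sharp: F#.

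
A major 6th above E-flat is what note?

C

E up a major sixth is C#, so the target letter is C.
From Eb, a major sixth is 9 semitones up: C.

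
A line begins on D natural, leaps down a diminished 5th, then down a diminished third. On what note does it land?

E##

A diminished fifth down from D is G# (letter G, 6 semitones down).
A diminished third down from G# is E## (letter E, 2 semitones down).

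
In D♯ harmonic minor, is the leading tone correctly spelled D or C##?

Each scale degree takes a distinct letter name. Degree 7 of a scale on D must use the letter C.
C## and D are enharmonically the same pitch, but only C## uses the letter C, so it is the correct spelling here.

C##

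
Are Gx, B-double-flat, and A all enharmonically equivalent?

G## is pitch class 9; Bbb is pitch class 9; A is pitch class 9.
All spellings map to pitch class 9, so they are enharmonically equivalent.

Yes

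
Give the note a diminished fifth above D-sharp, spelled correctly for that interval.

A fifth above D lands on the letter A.
A diminished fifth spans 6 semitones, so D# moves to pitch class 9. On the letter A that is A.

A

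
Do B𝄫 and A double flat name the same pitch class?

No

Bbb is pitch class 9; Abb is pitch class 7.
The pitch classes differ (9 vs. 7), so they are not enharmonic equivalents.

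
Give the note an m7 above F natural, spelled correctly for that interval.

F up a major seventh is E, so the target letter is E.
From F, a minor seventh is 10 semitones up: Eb.

Eb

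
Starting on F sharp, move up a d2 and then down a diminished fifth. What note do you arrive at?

C

A diminished second up from F# is Gb (letter G, 0 semitones up).
A diminished fifth down from Gb is C (letter C, 6 semitones down).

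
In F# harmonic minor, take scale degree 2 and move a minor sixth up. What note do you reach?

E

Scale degree 2 of F# harmonic minor is G#.
A minor sixth (8 semitones) above G# lands on the letter E, giving E.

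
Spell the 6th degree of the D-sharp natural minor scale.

B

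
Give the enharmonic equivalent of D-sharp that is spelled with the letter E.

Plain E sits 1 semitone above D#, so on the letter E the same pitch needs a flat: Eb.

Eb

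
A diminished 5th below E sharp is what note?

A##

A fifth below E lands on the letter A.
A diminished fifth spans 6 semitones, so E# moves to pitch class 11. On the letter A that is A##.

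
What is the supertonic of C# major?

Degree 2 takes the letter 1 step above C, which is D.
In major, degree 2 sits 2 semitones above the tonic. C# + 2 semitones is pitch class 3, spelled on D as D#.

D#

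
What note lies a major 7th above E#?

A seventh above E lands on the letter D.
A major seventh spans 11 semitones, so E# moves to pitch class 4. On the letter D that is D##.

D##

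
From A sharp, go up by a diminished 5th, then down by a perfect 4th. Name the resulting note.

A diminished fifth up from A# is E (letter E, 6 semitones up).
A perfect fourth down from E is B (letter B, 5 semitones down).

B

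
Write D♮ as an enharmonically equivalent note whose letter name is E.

D is pitch class 2. The letter E alone is pitch class 4.
To reach pitch class 2 from E requires an offset of -2 semitones, i.e. double flat: Ebb.

Ebb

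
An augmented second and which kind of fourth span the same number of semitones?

An augmented second spans 3 semitones.
A fourth spanning 3 semitones is doubly diminished (the perfect fourth is 5).

doubly diminished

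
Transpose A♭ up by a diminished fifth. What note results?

A up a perfect fifth is E, so the target letter is E.
From Ab, a diminished fifth is 6 semitones up: Ebb.

Ebb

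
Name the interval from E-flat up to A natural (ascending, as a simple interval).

augmented fourth

The letter names run E→A, a span of 3 letter steps, so the interval is some kind of fourth.
Eb to A is 6 semitones. A perfect fourth is 5, so 6 makes it augmented.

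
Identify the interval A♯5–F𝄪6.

major sixth

Counting letters A–B–C–D–E–F gives a sixth.
A#→F## = 9 semitones, exactly the major sixth.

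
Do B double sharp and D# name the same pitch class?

Two spellings are enharmonically equivalent only if they share a pitch class.
Here B## → 1, D# → 3; 1 ≠ 3, so they are not.

No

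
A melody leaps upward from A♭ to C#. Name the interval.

augmented third

Counting letters A–B–C gives a third.
Ab→C# = 5 semitones, 1 wider than the major third (4), so augmented.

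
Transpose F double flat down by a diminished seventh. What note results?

Gb

F down a major seventh is Gb, so the target letter is G.
From Fbb, a diminished seventh is 9 semitones down: Gb.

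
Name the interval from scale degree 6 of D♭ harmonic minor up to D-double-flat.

minor third

Scale degree 6 of Db harmonic minor is Bbb.
Bbb up to Dbb: letters B→D make it a third; 3 semitones makes it minor.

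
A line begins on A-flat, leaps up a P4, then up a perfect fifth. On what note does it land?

A perfect fourth up from Ab is Db (letter D, 5 semitones up).
A perfect fifth up from Db is Ab (letter A, 7 semitones up).

Ab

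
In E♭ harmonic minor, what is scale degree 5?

Bb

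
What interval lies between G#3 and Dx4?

The letter names run G→D, a span of 4 letter steps, so the interval is some kind of fifth.
G# to D## is 8 semitones. A perfect fifth is 7, so 8 makes it augmented.

augmented fifth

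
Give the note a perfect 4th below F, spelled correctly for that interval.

C

A fourth below F lands on the letter C.
A perfect fourth spans 5 semitones, so F moves to pitch class 0. On the letter C that is C.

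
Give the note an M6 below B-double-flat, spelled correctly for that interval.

Dbb

B down a major sixth is D, so the target letter is D.
From Bbb, a major sixth is 9 semitones down: Dbb.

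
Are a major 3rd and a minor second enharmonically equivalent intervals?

A major third spans 4 semitones; a minor second spans 1.
The spans differ, so they are not enharmonic equivalents.

No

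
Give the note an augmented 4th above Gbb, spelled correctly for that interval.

Cb

A fourth above G lands on the letter C.
An augmented fourth spans 6 semitones, so Gbb moves to pitch class 11. On the letter C that is Cb.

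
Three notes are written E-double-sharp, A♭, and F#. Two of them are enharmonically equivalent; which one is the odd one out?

Ab

In 12-tone equal temperament, enharmonic equivalents share a pitch class. E## is pitch class 6; Ab is pitch class 8; F# is pitch class 6.
E## and F# share pitch class 6, while Ab is pitch class 8.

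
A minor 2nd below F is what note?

A second below F lands on the letter E.
A minor second spans 1 semitone, so F moves to pitch class 4. On the letter E that is E.

E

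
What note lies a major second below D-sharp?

A second below D lands on the letter C.
A major second spans 2 semitones, so D# moves to pitch class 1. On the letter C that is C#.

C#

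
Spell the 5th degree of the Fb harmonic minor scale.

The Fb harmonic minor scale runs Fb Gb Abb Bbb Cb Dbb Eb.
Degree 5 is Cb.

Cb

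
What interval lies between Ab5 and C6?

major third

Counting letters A–B–C gives a third.
Ab→C = 4 semitones, exactly the major third.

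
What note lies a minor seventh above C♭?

C up a major seventh is B, so the target letter is B.
From Cb, a minor seventh is 10 semitones up: Bbb.

Bbb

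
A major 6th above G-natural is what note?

E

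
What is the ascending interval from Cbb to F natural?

doubly augmented fourth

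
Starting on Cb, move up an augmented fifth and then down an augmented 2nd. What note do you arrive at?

Fb

An augmented fifth up from Cb is G (letter G, 8 semitones up).
An augmented second down from G is Fb (letter F, 3 semitones down).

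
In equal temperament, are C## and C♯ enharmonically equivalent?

C## is pitch class 2; C# is pitch class 1.
The pitch classes differ (2 vs. 1), so they are not enharmonic equivalents.

No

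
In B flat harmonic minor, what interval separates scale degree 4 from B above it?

augmented fifth

Scale degree 4 of Bb harmonic minor is Eb.
Eb up to B: letters E→B make it a fifth; 8 semitones makes it augmented.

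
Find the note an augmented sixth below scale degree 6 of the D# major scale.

D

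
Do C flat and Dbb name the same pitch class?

No

Cb is pitch class 11; Dbb is pitch class 0.
The pitch classes differ (11 vs. 0), so they are not enharmonic equivalents.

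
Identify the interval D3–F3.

minor third

The letter names run D→F, a span of 2 letter steps, so the interval is some kind of third.
D to F is 3 semitones. A major third is 4, so 3 makes it minor.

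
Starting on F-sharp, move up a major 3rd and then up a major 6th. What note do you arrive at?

A major third up from F# is A# (letter A, 4 semitones up).
A major sixth up from A# is F## (letter F, 9 semitones up).

F##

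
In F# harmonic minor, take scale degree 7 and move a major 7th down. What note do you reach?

F#

Scale degree 7 of F# harmonic minor is E#.
A major seventh (11 semitones) below E# lands on the letter F, giving F#.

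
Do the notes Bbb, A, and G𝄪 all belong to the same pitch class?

Yes

Bbb = pitch class 9 and A = pitch class 9 and G## = pitch class 9 — the same pitch class, so they are enharmonic equivalents.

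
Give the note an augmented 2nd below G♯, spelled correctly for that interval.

A second below G lands on the letter F.
An augmented second spans 3 semitones, so G# moves to pitch class 5. On the letter F that is F.

F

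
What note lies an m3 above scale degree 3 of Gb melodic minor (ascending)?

Scale degree 3 of Gb melodic minor (ascending) is Bbb.
A minor third (3 semitones) above Bbb lands on the letter D, giving Dbb.

Dbb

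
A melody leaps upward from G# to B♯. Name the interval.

Counting letters G–A–B gives a third.
G#→B# = 4 semitones, exactly the major third.

major third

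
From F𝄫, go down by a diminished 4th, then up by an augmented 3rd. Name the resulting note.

E

A diminished fourth down from Fbb is Cb (letter C, 4 semitones down).
An augmented third up from Cb is E (letter E, 5 semitones up).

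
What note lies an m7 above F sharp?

F up a major seventh is E, so the target letter is E.
From F#, a minor seventh is 10 semitones up: E.

E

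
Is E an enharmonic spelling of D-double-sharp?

E is pitch class 4; D## is pitch class 4.
All spellings map to pitch class 4, so they are enharmonically equivalent.

Yes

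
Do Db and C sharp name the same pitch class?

Db is pitch class 1; C# is pitch class 1.
All spellings map to pitch class 1, so they are enharmonically equivalent.

Yes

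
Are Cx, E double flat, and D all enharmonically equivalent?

C## is pitch class 2; Ebb is pitch class 2; D is pitch class 2.
All spellings map to pitch class 2, so they are enharmonically equivalent.

Yes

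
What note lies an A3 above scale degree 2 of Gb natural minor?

C#

Scale degree 2 of Gb natural minor is Ab.
An augmented third (5 semitones) above Ab lands on the letter C, giving C#.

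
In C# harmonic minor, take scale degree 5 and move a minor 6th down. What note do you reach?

B#

Scale degree 5 of C# harmonic minor is G#.
A minor sixth (8 semitones) below G# lands on the letter B, giving B#.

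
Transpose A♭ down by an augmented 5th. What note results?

A fifth below A lands on the letter D.
An augmented fifth spans 8 semitones, so Ab moves to pitch class 0. On the letter D that is Dbb.

Dbb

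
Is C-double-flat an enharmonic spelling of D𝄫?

No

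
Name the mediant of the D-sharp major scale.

F##

The D# major scale runs D# E# F## G# A# B# C##.
Degree 3 is F##.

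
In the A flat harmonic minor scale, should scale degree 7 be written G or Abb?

G

Each scale degree takes a distinct letter name. Degree 7 of a scale on A must use the letter G.
G and Abb are enharmonically the same pitch, but only G uses the letter G, so it is the correct spelling here.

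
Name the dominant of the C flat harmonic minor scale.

Gb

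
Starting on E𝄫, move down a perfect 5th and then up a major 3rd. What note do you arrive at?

Cb

A perfect fifth down from Ebb is Abb (letter A, 7 semitones down).
A major third up from Abb is Cb (letter C, 4 semitones up).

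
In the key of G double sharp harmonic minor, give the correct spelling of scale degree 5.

D##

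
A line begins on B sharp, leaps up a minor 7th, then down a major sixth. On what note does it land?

C#

A minor seventh up from B# is A# (letter A, 10 semitones up).
A major sixth down from A# is C# (letter C, 9 semitones down).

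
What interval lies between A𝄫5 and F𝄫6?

Counting letters A–B–C–D–E–F gives a sixth.
Abb→Fbb = 8 semitones, 1 narrower than the major sixth (9), so minor.

minor sixth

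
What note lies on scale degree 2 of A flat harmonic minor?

Degree 2 takes the letter 1 step above A, which is B.
In harmonic minor, degree 2 sits 2 semitones above the tonic. Ab + 2 semitones is pitch class 10, spelled on B as Bb.

Bb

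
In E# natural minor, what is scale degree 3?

The E# natural minor scale runs E# F## G# A# B# C# D#.
Degree 3 is G#.

G#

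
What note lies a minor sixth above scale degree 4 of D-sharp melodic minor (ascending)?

E

Scale degree 4 of D# melodic minor (ascending) is G#.
A minor sixth (8 semitones) above G# lands on the letter E, giving E.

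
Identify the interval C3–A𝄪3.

doubly augmented sixth

The letter names run C→A, a span of 5 letter steps, so the interval is some kind of sixth.
C to A## is 11 semitones. A major sixth is 9, so 11 makes it doubly augmented.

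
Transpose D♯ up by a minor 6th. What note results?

B

D up a major sixth is B, so the target letter is B.
From D#, a minor sixth is 8 semitones up: B.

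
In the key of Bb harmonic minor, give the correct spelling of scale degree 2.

C

Degree 2 takes the letter 1 step above B, which is C.
In harmonic minor, degree 2 sits 2 semitones above the tonic. Bb + 2 semitones is pitch class 0, spelled on C as C.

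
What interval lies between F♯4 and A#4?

major third

Counting letters F–G–A gives a third.
F#→A# = 4 semitones, exactly the major third.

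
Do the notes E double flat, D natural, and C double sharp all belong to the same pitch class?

Ebb = pitch class 2 and D = pitch class 2 and C## = pitch class 2 — the same pitch class, so they are enharmonic equivalents.

Yes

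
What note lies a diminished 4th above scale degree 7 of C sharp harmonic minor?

Scale degree 7 of C# harmonic minor is B#.
A diminished fourth (4 semitones) above B# lands on the letter E, giving E.

E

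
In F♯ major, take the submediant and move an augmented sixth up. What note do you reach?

B##

The submediant of F# major is D#.
An augmented sixth (10 semitones) above D# lands on the letter B, giving B##.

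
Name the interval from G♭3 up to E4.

augmented sixth

Counting letters G–A–B–C–D–E gives a sixth.
Gb→E = 10 semitones, 1 wider than the major sixth (9), so augmented.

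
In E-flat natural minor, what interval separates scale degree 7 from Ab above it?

perfect fifth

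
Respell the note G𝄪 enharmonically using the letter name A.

G## is pitch class 9. The letter A alone is pitch class 9.
Pitch class 9 on A needs no accidental: A.

A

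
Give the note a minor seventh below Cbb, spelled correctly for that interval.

Dbb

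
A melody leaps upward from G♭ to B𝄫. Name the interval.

Counting letters G–A–B gives a third.
Gb→Bbb = 3 semitones, 1 narrower than the major third (4), so minor.

minor third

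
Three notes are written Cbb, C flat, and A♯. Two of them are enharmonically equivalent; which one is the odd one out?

Cb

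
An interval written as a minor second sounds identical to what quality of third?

A minor second spans 1 semitone.
A third spanning 1 semitone is doubly diminished (the major third is 4).

doubly diminished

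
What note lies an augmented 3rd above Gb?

B

G up a major third is B, so the target letter is B.
From Gb, an augmented third is 5 semitones up: B.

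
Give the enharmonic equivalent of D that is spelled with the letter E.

Plain E sits 2 semitones above D, so on the letter E the same pitch needs a double flat: Ebb.

Ebb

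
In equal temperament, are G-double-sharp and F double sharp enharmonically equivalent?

G## is pitch class 9; F## is pitch class 7.
The pitch classes differ (9 vs. 7), so they are not enharmonic equivalents.

No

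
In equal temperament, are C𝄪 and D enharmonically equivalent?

C## = pitch class 2 and D = pitch class 2 — the same pitch class, so they are enharmonic equivalents.

Yes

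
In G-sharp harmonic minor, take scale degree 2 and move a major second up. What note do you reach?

B#

Scale degree 2 of G# harmonic minor is A#.
A major second (2 semitones) above A# lands on the letter B, giving B#.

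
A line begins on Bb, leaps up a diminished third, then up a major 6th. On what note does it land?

A diminished third up from Bb is Dbb (letter D, 2 semitones up).
A major sixth up from Dbb is Bbb (letter B, 9 semitones up).

Bbb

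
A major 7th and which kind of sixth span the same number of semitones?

doubly augmented

A major seventh spans 11 semitones.
A sixth spanning 11 semitones is doubly augmented (the major sixth is 9).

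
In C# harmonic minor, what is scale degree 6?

Degree 6 takes the letter 5 steps above C, which is A.
In harmonic minor, degree 6 sits 8 semitones above the tonic. C# + 8 semitones is pitch class 9, spelled on A as A.

A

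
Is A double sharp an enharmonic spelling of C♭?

Yes

A## is pitch class 11; Cb is pitch class 11.
All spellings map to pitch class 11, so they are enharmonically equivalent.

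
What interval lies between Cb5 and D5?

Counting letters C–D gives a second.
Cb→D = 3 semitones, 1 wider than the major second (2), so augmented.

augmented second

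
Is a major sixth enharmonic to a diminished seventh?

Yes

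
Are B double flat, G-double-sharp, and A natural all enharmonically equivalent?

Yes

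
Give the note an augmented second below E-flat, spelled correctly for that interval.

E down a major second is D, so the target letter is D.
From Eb, an augmented second is 3 semitones down: Dbb.

Dbb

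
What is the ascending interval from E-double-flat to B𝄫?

Counting letters E–F–G–A–B gives a fifth.
Ebb→Bbb = 7 semitones, exactly the perfect fifth.

perfect fifth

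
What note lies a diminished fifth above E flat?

A fifth above E lands on the letter B.
A diminished fifth spans 6 semitones, so Eb moves to pitch class 9. On the letter B that is Bbb.

Bbb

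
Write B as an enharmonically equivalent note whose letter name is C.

Cb

B is pitch class 11. The letter C alone is pitch class 0.
To reach pitch class 11 from C requires an offset of -1 semitone, i.e. flat: Cb.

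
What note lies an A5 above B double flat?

F

A fifth above B lands on the letter F.
An augmented fifth spans 8 semitones, so Bbb moves to pitch class 5. On the letter F that is F.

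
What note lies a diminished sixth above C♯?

Ab

A sixth above C lands on the letter A.
A diminished sixth spans 7 semitones, so C# moves to pitch class 8. On the letter A that is Ab.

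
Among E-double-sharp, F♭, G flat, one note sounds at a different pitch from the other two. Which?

In 12-tone equal temperament, enharmonic equivalents share a pitch class. E## is pitch class 6; Fb is pitch class 4; Gb is pitch class 6.
E## and Gb share pitch class 6, while Fb is pitch class 4.

Fb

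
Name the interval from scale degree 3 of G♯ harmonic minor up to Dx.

Scale degree 3 of G# harmonic minor is B.
B up to D##: letters B→D make it a third; 5 semitones makes it augmented.

augmented third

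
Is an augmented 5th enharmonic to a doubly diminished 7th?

Yes

An augmented fifth spans 8 semitones; a doubly diminished seventh spans 8.
They are enharmonically equivalent.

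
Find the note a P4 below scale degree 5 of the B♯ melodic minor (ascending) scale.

C##

Scale degree 5 of B# melodic minor (ascending) is F##.
A perfect fourth (5 semitones) below F## lands on the letter C, giving C##.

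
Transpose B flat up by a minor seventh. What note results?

A seventh above B lands on the letter A.
A minor seventh spans 10 semitones, so Bb moves to pitch class 8. On the letter A that is Ab.

Ab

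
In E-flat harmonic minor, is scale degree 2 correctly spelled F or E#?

F

Each scale degree takes a distinct letter name. Degree 2 of a scale on E must use the letter F.
F and E# are enharmonically the same pitch, but only F uses the letter F, so it is the correct spelling here.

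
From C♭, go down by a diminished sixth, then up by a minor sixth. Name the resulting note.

C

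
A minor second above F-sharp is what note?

G

A second above F lands on the letter G.
A minor second spans 1 semitone, so F# moves to pitch class 7. On the letter G that is G.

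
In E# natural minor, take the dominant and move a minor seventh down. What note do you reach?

The dominant of E# natural minor is B#.
A minor seventh (10 semitones) below B# lands on the letter C, giving C##.

C##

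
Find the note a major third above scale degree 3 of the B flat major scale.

Scale degree 3 of Bb major is D.
A major third (4 semitones) above D lands on the letter F, giving F#.

F#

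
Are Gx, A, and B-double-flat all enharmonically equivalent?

G## is pitch class 9; A is pitch class 9; Bbb is pitch class 9.
All spellings map to pitch class 9, so they are enharmonically equivalent.

Yes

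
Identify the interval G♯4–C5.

Counting letters G–A–B–C gives a fourth.
G#→C = 4 semitones, 1 narrower than the perfect fourth (5), so diminished.

diminished fourth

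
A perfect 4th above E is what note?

A fourth above E lands on the letter A.
A perfect fourth spans 5 semitones, so E moves to pitch class 9. On the letter A that is A.

A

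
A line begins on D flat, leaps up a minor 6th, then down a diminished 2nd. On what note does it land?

A

A minor sixth up from Db is Bbb (letter B, 8 semitones up).
A diminished second down from Bbb is A (letter A, 0 semitones down).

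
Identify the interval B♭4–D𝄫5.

diminished third

Counting letters B–C–D gives a third.
Bb→Dbb = 2 semitones, 2 narrower than the major third (4), so diminished.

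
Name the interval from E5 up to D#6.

major seventh

Counting letters E–F–G–A–B–C–D gives a seventh.
E→D# = 11 semitones, exactly the major seventh.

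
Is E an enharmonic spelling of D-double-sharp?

Yes

E = pitch class 4 and D## = pitch class 4 — the same pitch class, so they are enharmonic equivalents.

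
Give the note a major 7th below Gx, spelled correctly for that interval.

A#

A seventh below G lands on the letter A.
A major seventh spans 11 semitones, so G## moves to pitch class 10. On the letter A that is A#.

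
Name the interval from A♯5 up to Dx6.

Counting letters A–B–C–D gives a fourth.
A#→D## = 6 semitones, 1 wider than the perfect fourth (5), so augmented.

augmented fourth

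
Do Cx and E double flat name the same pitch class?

Yes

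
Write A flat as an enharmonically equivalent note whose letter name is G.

G#

Ab is pitch class 8. The letter G alone is pitch class 7.
To reach pitch class 8 from G requires an offset of +1 semitone, i.e. sharp: G#.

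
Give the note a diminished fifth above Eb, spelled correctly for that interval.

A fifth above E lands on the letter B.
A diminished fifth spans 6 semitones, so Eb moves to pitch class 9. On the letter B that is Bbb.

Bbb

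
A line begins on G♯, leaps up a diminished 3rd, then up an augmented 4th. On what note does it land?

A diminished third up from G# is Bb (letter B, 2 semitones up).
An augmented fourth up from Bb is E (letter E, 6 semitones up).

E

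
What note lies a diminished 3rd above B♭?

Dbb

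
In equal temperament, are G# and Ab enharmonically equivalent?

Yes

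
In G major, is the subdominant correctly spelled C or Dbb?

C

Each scale degree takes a distinct letter name. Degree 4 of a scale on G must use the letter C.
C and Dbb are enharmonically the same pitch, but only C uses the letter C, so it is the correct spelling here.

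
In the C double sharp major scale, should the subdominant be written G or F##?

Each scale degree takes a distinct letter name. Degree 4 of a scale on C must use the letter F.
F## and G are enharmonically the same pitch, but only F## uses the letter F, so it is the correct spelling here.

F##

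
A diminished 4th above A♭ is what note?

A fourth above A lands on the letter D.
A diminished fourth spans 4 semitones, so Ab moves to pitch class 0. On the letter D that is Dbb.

Dbb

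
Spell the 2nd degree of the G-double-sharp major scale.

Degree 2 takes the letter 1 step above G, which is A.
In major, degree 2 sits 2 semitones above the tonic. G## + 2 semitones is pitch class 11, spelled on A as A##.

A##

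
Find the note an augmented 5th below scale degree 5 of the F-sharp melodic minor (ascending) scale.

Scale degree 5 of F# melodic minor (ascending) is C#.
An augmented fifth (8 semitones) below C# lands on the letter F, giving F.

F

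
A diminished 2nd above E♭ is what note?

A second above E lands on the letter F.
A diminished second spans 0 semitones, so Eb moves to pitch class 3. On the letter F that is Fbb.

Fbb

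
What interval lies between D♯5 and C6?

diminished seventh

The letter names run D→C, a span of 6 letter steps, so the interval is some kind of seventh.
D# to C is 9 semitones. A major seventh is 11, so 9 makes it diminished.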